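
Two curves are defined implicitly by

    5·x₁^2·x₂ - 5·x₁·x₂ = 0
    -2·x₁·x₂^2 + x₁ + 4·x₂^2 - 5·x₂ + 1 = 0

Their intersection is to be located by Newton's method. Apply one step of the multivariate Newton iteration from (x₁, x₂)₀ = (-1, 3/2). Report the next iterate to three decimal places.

(-0.476, 1.180)

At (-1, 3/2): F = (15.000, 6.000).
Jacobian J = [[10·x₁·x₂ - 5·x₂, 5·x₁^2 - 5·x₁], [-2·x₂^2 + 1, -4·x₁·x₂ + 8·x₂ - 5]].
At the point, J = [[-22.500, 10.000], [-3.500, 13.000]] (det J = -257.500).
Solving J·Δ = −F gives Δ = (0.524, -0.320).
Then the next iterate is (x₁, x₂)₁ = (-0.476, 1.180).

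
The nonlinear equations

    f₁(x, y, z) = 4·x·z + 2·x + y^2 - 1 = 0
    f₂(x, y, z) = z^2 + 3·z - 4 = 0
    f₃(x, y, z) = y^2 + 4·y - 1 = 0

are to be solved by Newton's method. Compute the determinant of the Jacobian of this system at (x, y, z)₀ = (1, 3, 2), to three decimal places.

-700.000

J = [[4·z + 2, 2·y, 4·x], [0, 0, 2·z + 3], [0, 2·y + 4, 0]].
At the point, J = [[10.000, 6.000, 4.000], [0.000, 0.000, 7.000], [0.000, 10.000, 0.000]].
det J = -700.000.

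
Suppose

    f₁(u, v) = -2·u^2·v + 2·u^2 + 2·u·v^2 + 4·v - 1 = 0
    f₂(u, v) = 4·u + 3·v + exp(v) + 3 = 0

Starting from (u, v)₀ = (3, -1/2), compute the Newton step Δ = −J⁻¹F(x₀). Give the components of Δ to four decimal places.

At (3, -1/2): F = (25.5000, 14.106531).
Jacobian J = [[-4·u·v + 4·u + 2·v^2, -2·u^2 + 4·u·v + 4], [4, exp(v) + 3]].
At the point, J = [[18.5000, -20.0000], [4.0000, 3.606531]] (det J = 146.720817).
Solving J·Δ = −F gives Δ = (-2.5497, -1.0835).

(-2.5497, -1.0835)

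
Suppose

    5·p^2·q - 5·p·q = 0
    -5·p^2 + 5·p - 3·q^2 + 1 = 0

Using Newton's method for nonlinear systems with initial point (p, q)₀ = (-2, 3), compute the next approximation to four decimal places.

At (-2, 3): F = (90.0000, -56.0000).
Jacobian J = [[10·p·q - 5·q, 5·p^2 - 5·p], [-10·p + 5, -6·q]].
At the point, J = [[-75.0000, 30.0000], [25.0000, -18.0000]] (det J = 600.0000).
Solving J·Δ = −F gives Δ = (-0.1000, -3.2500).
Then the next iterate is (p, q)₁ = (-2.1000, -0.2500).

(-2.1000, -0.2500)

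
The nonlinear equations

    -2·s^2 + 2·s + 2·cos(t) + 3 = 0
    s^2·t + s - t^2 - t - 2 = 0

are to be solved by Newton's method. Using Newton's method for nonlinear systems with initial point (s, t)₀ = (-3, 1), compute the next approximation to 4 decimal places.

(-1.4633, 1.9472)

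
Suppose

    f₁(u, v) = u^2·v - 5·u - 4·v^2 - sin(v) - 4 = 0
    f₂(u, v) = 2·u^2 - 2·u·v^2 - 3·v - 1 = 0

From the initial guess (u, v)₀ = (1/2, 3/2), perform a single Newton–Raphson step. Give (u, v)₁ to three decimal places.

At (1/2, 3/2): F = (-16.12249, -7.250).
Jacobian J = [[2·u·v - 5, u^2 - 8·v - cos(v)], [4·u - 2·v^2, -4·u·v - 3]].
At the point, J = [[-3.500, -11.82074], [-2.500, -6.000]] (det J = -8.55184).
Solving J·Δ = −F gives Δ = (1.290, -1.746).
Then the next iterate is (u, v)₁ = (1.790, -0.246).

(1.790, -0.246)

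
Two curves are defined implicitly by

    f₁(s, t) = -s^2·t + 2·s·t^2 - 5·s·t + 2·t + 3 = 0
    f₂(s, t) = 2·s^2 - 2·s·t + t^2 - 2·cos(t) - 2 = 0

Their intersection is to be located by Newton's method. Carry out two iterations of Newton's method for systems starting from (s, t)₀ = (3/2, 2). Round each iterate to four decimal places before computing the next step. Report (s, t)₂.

At (3/2, 2): F = (-0.5000, 1.332294).
Jacobian J = [[-2·s·t + 2·t^2 - 5·t, -s^2 + 4·s·t - 5·s + 2], [4·s - 2·t, -2·s + 2·t + 2·sin(t)]].
At the point, J = [[-8.0000, 4.2500], [2.0000, 2.818595]] (det J = -31.048759).
Solving J·Δ = −F gives Δ = (-0.2278, -0.3111).
Then the next iterate is (s, t)₁ = (1.2722, 1.6889).
Round to (1.2722, 1.6889) and repeat: F = (0.158838, 0.027790), J = [[-7.036971, 2.614981], [1.7110, 2.819468]].
Δ = (0.0154, -0.0192), so (s, t)₂ = (1.2876, 1.6697).

(1.2876, 1.6697)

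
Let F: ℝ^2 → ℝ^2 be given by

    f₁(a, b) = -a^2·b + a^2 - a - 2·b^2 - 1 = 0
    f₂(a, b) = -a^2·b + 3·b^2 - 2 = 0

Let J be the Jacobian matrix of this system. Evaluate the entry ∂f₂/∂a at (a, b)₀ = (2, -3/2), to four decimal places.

6.0000

∂f₂/∂a = -2·a·b.
At (2, -3/2) this is 6.0000.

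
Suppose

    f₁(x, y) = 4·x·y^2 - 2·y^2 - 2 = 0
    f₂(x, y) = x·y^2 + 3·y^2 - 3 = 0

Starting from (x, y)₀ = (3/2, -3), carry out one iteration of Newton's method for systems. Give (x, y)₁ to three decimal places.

(1.476, -1.619)

At (3/2, -3): F = (34.000, 37.500).
Jacobian J = [[4·y^2, 8·x·y - 4·y], [y^2, 2·x·y + 6·y]].
At the point, J = [[36.000, -24.000], [9.000, -27.000]] (det J = -756.000).
Solving J·Δ = −F gives Δ = (-0.024, 1.381).
Then the next iterate is (x, y)₁ = (1.476, -1.619).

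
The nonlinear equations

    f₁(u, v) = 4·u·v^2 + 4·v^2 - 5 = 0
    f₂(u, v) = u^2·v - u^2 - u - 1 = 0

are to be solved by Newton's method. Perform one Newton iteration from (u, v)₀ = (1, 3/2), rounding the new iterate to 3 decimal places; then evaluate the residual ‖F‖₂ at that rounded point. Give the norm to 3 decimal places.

135.945

At (1, 3/2): F = (13.000, -1.500).
Jacobian J = [[4·v^2, 8·u·v + 8·v], [2·u·v - 2·u - 1, u^2]].
At the point, J = [[9.000, 24.000], [0.000, 1.000]] (det J = 9.000).
Solving J·Δ = −F gives Δ = (-5.444, 1.500).
Then the next iterate is (u, v)₁ = (-4.444, 3.000).
Re-evaluating at (-4.444, 3.000): F = (-128.984, 42.94227), so ‖F‖₂ = 135.945.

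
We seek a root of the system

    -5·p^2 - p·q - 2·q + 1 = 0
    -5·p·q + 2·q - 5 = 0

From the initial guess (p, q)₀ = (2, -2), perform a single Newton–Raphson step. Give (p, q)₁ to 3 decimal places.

At (2, -2): F = (-11.000, 11.000).
Jacobian J = [[-10·p - q, -p - 2], [-5·q, -5·p + 2]].
At the point, J = [[-18.000, -4.000], [10.000, -8.000]] (det J = 184.000).
Solving J·Δ = −F gives Δ = (-0.717, 0.478).
Then the next iterate is (p, q)₁ = (1.283, -1.522).

(1.283, -1.522)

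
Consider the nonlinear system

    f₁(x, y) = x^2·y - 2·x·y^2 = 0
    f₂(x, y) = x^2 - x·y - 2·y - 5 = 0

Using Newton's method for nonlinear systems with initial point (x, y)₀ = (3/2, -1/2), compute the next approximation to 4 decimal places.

At (3/2, -1/2): F = (-1.8750, -1.0000).
Jacobian J = [[2·x·y - 2·y^2, x^2 - 4·x·y], [2·x - y, -x - 2]].
At the point, J = [[-2.0000, 5.2500], [3.5000, -3.5000]] (det J = -11.3750).
Solving J·Δ = −F gives Δ = (1.0385, 0.7527).
Then the next iterate is (x, y)₁ = (2.5385, 0.2527).

(2.5385, 0.2527)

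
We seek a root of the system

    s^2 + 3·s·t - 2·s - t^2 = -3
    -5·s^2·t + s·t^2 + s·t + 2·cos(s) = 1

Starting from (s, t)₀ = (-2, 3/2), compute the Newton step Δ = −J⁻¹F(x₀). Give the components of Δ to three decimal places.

(0.958, -0.187)

At (-2, 3/2): F = (-0.250, -39.33229).
Jacobian J = [[2·s + 3·t - 2, 3·s - 2·t], [-10·s·t + t^2 + t - 2·sin(s), -5·s^2 + 2·s·t + s]].
At the point, J = [[-1.500, -9.000], [35.56859, -28.000]] (det J = 362.11735).
Solving J·Δ = −F gives Δ = (0.958, -0.187).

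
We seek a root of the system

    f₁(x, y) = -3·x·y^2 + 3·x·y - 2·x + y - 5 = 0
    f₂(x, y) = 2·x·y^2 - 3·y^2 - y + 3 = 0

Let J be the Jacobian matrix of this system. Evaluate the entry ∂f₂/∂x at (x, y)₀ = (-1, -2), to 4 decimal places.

∂f₂/∂x = 2·y^2.
At (-1, -2) this is 8.0000.

8.0000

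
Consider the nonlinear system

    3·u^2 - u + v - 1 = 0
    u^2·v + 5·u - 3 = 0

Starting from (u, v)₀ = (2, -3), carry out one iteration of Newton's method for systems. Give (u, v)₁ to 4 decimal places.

At (2, -3): F = (6.0000, -5.0000).
Jacobian J = [[6·u - 1, 1], [2·u·v + 5, u^2]].
At the point, J = [[11.0000, 1.0000], [-7.0000, 4.0000]] (det J = 51.0000).
Solving J·Δ = −F gives Δ = (-0.5686, 0.2549).
Then the next iterate is (u, v)₁ = (1.4314, -2.7451).

(1.4314, -2.7451)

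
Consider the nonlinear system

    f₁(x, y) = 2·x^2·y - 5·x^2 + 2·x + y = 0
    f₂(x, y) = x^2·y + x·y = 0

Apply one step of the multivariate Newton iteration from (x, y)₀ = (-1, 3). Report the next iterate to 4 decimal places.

At (-1, 3): F = (2.0000, 0.0000).
Jacobian J = [[4·x·y - 10·x + 2, 2·x^2 + 1], [2·x·y + y, x^2 + x]].
At the point, J = [[0.0000, 3.0000], [-3.0000, 0.0000]] (det J = 9.0000).
Solving J·Δ = −F gives Δ = (0.0000, -0.6667).
Then the next iterate is (x, y)₁ = (-1.0000, 2.3333).

(-1.0000, 2.3333)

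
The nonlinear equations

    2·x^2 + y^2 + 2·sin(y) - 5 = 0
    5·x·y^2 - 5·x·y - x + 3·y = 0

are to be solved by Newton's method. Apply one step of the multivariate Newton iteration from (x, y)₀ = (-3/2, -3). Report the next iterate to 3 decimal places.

At (-3/2, -3): F = (8.21776, -97.500).
Jacobian J = [[4·x, 2·y + 2·cos(y)], [5·y^2 - 5·y - 1, 10·x·y - 5·x + 3]].
At the point, J = [[-6.000, -7.97998], [59.000, 55.500]] (det J = 137.81911).
Solving J·Δ = −F gives Δ = (2.336, -0.727).
Then the next iterate is (x, y)₁ = (0.836, -3.727).

(0.836, -3.727)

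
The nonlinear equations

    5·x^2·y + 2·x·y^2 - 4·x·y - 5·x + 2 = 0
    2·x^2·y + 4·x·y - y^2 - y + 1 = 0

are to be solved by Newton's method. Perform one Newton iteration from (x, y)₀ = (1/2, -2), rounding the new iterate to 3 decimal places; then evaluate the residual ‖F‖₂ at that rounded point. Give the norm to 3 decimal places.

1.710

At (1/2, -2): F = (5.000, -6.000).
Jacobian J = [[10·x·y + 2·y^2 - 4·y - 5, 5·x^2 + 4·x·y - 4·x], [4·x·y + 4·y, 2·x^2 + 4·x - 2·y - 1]].
At the point, J = [[1.000, -4.750], [-12.000, 5.500]] (det J = -51.500).
Solving J·Δ = −F gives Δ = (-0.019, 1.049).
Then the next iterate is (x, y)₁ = (0.481, -0.951).
Re-evaluating at (0.481, -0.951): F = (1.19464, -1.22317), so ‖F‖₂ = 1.710.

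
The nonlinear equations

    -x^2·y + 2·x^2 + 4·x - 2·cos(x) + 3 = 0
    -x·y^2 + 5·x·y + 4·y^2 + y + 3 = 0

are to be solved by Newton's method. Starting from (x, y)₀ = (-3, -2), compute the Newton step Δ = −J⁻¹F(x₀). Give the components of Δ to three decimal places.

At (-3, -2): F = (28.97998, 59.000).
Jacobian J = [[-2·x·y + 4·x + 2·sin(x) + 4, -x^2], [-y^2 + 5·y, -2·x·y + 5·x + 8·y + 1]].
At the point, J = [[-20.28224, -9.000], [-14.000, -42.000]] (det J = 725.85408).
Solving J·Δ = −F gives Δ = (0.945, 1.090).

(0.945, 1.090)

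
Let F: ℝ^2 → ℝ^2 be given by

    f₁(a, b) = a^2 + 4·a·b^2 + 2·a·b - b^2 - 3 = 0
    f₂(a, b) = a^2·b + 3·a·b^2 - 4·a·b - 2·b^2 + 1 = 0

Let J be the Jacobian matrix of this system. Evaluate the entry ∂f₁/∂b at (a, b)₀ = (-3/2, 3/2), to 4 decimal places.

-24.0000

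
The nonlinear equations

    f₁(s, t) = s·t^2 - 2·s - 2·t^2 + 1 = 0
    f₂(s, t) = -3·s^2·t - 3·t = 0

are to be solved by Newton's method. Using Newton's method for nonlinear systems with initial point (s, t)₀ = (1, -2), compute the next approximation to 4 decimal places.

At (1, -2): F = (-5.0000, 12.0000).
Jacobian J = [[t^2 - 2, 2·s·t - 4·t], [-6·s·t, -3·s^2 - 3]].
At the point, J = [[2.0000, 4.0000], [12.0000, -6.0000]] (det J = -60.0000).
Solving J·Δ = −F gives Δ = (-0.3000, 1.4000).
Then the next iterate is (s, t)₁ = (0.7000, -0.6000).

(0.7000, -0.6000)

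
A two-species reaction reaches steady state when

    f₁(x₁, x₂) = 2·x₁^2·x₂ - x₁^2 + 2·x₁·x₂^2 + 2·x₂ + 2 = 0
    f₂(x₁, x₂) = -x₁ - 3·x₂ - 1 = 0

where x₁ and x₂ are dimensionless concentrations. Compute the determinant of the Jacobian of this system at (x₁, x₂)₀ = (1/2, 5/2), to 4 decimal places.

-42.0000

J = [[4·x₁·x₂ - 2·x₁ + 2·x₂^2, 2·x₁^2 + 4·x₁·x₂ + 2], [-1, -3]].
At the point, J = [[16.5000, 7.5000], [-1.0000, -3.0000]].
det J = -42.0000.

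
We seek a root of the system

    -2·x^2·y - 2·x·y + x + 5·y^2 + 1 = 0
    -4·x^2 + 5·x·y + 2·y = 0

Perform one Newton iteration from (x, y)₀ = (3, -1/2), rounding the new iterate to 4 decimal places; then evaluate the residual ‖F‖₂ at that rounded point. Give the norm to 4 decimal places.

At (3, -1/2): F = (17.2500, -44.5000).
Jacobian J = [[-4·x·y - 2·y + 1, -2·x^2 - 2·x + 10·y], [-8·x + 5·y, 5·x + 2]].
At the point, J = [[8.0000, -29.0000], [-26.5000, 17.0000]] (det J = -632.5000).
Solving J·Δ = −F gives Δ = (-1.5767, 0.1599).
Then the next iterate is (x, y)₁ = (1.4233, -0.3401).
Re-evaluating at (1.4233, -0.3401): F = (5.347706, -11.203653), so ‖F‖₂ = 12.4145.

12.4145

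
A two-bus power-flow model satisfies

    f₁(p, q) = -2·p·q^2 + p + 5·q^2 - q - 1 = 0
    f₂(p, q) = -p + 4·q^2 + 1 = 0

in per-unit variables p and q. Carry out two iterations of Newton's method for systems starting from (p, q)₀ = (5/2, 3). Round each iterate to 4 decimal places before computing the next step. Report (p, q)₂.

At (5/2, 3): F = (-1.5000, 34.5000).
Jacobian J = [[-2·q^2 + 1, -4·p·q + 10·q - 1], [-1, 8·q]].
At the point, J = [[-17.0000, -1.0000], [-1.0000, 24.0000]] (det J = -409.0000).
Solving J·Δ = −F gives Δ = (-0.0037, -1.4377).
Then the next iterate is (p, q)₁ = (2.4963, 1.5623).
Round to (2.4963, 1.5623) and repeat: F = (-0.047938, 8.266825), J = [[-3.881563, -0.976878], [-1.0000, 12.4984]].
Δ = (0.1511, -0.6493), so (p, q)₂ = (2.6474, 0.9130).

(2.6474, 0.9130)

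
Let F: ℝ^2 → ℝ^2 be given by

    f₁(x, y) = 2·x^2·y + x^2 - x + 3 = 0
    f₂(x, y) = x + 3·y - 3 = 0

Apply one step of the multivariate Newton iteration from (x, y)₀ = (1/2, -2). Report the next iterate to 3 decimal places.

At (1/2, -2): F = (1.750, -8.500).
Jacobian J = [[4·x·y + 2·x - 1, 2·x^2], [1, 3]].
At the point, J = [[-4.000, 0.500], [1.000, 3.000]] (det J = -12.500).
Solving J·Δ = −F gives Δ = (0.760, 2.580).
Then the next iterate is (x, y)₁ = (1.260, 0.580).

(1.260, 0.580)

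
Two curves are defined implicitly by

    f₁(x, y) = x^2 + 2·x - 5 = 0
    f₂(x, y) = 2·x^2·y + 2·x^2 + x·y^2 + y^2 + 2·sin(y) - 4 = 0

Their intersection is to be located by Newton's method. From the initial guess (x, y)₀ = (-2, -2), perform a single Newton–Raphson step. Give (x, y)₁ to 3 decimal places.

At (-2, -2): F = (-5.000, -17.81859).
Jacobian J = [[2·x + 2, 0], [4·x·y + 4·x + y^2, 2·x^2 + 2·x·y + 2·y + 2·cos(y)]].
At the point, J = [[-2.000, 0.000], [12.000, 11.16771]] (det J = -22.33541).
Solving J·Δ = −F gives Δ = (-2.500, 4.282).
Then the next iterate is (x, y)₁ = (-4.500, 2.282).

(-4.500, 2.282)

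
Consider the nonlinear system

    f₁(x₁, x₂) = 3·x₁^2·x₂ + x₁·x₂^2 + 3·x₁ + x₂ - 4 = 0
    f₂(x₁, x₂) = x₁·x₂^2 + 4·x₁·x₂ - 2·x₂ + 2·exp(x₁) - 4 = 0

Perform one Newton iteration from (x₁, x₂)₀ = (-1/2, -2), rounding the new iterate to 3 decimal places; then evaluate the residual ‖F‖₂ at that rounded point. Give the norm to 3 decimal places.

4.725

At (-1/2, -2): F = (-11.000, 3.21306).
Jacobian J = [[6·x₁·x₂ + x₂^2 + 3, 3·x₁^2 + 2·x₁·x₂ + 1], [x₂^2 + 4·x₂ + 2·exp(x₁), 2·x₁·x₂ + 4·x₁ - 2]].
At the point, J = [[13.000, 3.750], [-2.78694, -2.000]] (det J = -15.54898).
Solving J·Δ = −F gives Δ = (0.640, 0.715).
Then the next iterate is (x₁, x₂)₁ = (0.140, -1.285).
Re-evaluating at (0.140, -1.285): F = (-4.70939, 0.38212), so ‖F‖₂ = 4.725.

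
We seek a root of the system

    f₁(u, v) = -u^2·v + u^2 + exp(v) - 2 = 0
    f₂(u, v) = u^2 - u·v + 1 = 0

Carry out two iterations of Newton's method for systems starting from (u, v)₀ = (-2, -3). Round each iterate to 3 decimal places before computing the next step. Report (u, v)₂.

At (-2, -3): F = (14.04979, -1.000).
Jacobian J = [[-2·u·v + 2·u, -u^2 + exp(v)], [2·u - v, -u]].
At the point, J = [[-16.000, -3.95021], [-1.000, 2.000]] (det J = -35.95021).
Solving J·Δ = −F gives Δ = (0.672, 0.836).
Then the next iterate is (u, v)₁ = (-1.328, -2.164).
Round to (-1.328, -2.164) and repeat: F = (3.69484, -0.11021), J = [[-8.40358, -1.64872], [-0.492, 1.328]].
Δ = (0.395, 0.229), so (u, v)₂ = (-0.933, -1.935).

(-0.933, -1.935)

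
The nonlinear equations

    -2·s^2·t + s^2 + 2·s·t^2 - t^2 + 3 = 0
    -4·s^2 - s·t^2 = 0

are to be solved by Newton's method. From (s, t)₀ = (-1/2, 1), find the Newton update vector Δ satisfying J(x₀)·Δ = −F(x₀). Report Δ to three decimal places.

(0.091, 0.227)

At (-1/2, 1): F = (0.750, -0.500).
Jacobian J = [[-4·s·t + 2·s + 2·t^2, -2·s^2 + 4·s·t - 2·t], [-8·s - t^2, -2·s·t]].
At the point, J = [[3.000, -4.500], [3.000, 1.000]] (det J = 16.500).
Solving J·Δ = −F gives Δ = (0.091, 0.227).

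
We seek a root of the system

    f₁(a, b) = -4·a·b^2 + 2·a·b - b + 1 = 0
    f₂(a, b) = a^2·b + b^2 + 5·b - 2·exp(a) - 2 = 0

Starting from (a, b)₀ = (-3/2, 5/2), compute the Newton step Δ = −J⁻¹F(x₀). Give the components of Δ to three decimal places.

(-5.756, -5.524)

At (-3/2, 5/2): F = (28.500, 21.92874).
Jacobian J = [[-4·b^2 + 2·b, -8·a·b + 2·a - 1], [2·a·b - 2·exp(a), a^2 + 2·b + 5]].
At the point, J = [[-20.000, 26.000], [-7.94626, 12.250]] (det J = -38.39723).
Solving J·Δ = −F gives Δ = (-5.756, -5.524).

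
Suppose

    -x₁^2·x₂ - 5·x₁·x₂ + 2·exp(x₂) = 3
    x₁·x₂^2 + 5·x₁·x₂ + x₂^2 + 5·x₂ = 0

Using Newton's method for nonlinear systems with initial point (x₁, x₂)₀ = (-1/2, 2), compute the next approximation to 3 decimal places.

(-0.667, 0.965)

At (-1/2, 2): F = (16.27811, 7.000).
Jacobian J = [[-2·x₁·x₂ - 5·x₂, -x₁^2 - 5·x₁ + 2·exp(x₂)], [x₂^2 + 5·x₂, 2·x₁·x₂ + 5·x₁ + 2·x₂ + 5]].
At the point, J = [[-8.000, 17.02811], [14.000, 4.500]] (det J = -274.39357).
Solving J·Δ = −F gives Δ = (-0.167, -1.035).
Then the next iterate is (x₁, x₂)₁ = (-0.667, 0.965).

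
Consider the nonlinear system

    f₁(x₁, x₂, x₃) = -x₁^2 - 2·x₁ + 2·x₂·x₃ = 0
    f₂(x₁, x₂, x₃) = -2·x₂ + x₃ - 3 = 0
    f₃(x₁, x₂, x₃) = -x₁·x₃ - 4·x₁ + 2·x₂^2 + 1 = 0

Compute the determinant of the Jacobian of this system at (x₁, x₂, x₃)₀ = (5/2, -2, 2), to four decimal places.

-67.0000

J = [[-2·x₁ - 2, 2·x₃, 2·x₂], [0, -2, 1], [-x₃ - 4, 4·x₂, -x₁]].
At the point, J = [[-7.0000, 4.0000, -4.0000], [0.0000, -2.0000, 1.0000], [-6.0000, -8.0000, -2.5000]].
det J = -67.0000.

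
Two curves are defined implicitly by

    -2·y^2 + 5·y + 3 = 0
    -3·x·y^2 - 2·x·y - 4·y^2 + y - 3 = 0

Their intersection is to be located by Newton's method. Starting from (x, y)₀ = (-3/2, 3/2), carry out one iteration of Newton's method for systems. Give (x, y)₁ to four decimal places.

(2.3077, 7.5000)

At (-3/2, 3/2): F = (6.0000, 4.1250).
Jacobian J = [[0, -4·y + 5], [-3·y^2 - 2·y, -6·x·y - 2·x - 8·y + 1]].
At the point, J = [[0.0000, -1.0000], [-9.7500, 5.5000]] (det J = -9.7500).
Solving J·Δ = −F gives Δ = (3.8077, 6.0000).
Then the next iterate is (x, y)₁ = (2.3077, 7.5000).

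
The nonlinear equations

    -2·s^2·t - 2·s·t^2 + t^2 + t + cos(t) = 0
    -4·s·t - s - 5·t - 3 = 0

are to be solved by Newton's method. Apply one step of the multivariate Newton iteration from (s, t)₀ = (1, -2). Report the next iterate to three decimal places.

At (1, -2): F = (-2.41615, 14.000).
Jacobian J = [[-4·s·t - 2·t^2, -2·s^2 - 4·s·t + 2·t - sin(t) + 1], [-4·t - 1, -4·s - 5]].
At the point, J = [[0.000, 3.90930], [7.000, -9.000]] (det J = -27.36508).
Solving J·Δ = −F gives Δ = (-1.205, 0.618).
Then the next iterate is (s, t)₁ = (-0.205, -1.382).

(-0.205, -1.382)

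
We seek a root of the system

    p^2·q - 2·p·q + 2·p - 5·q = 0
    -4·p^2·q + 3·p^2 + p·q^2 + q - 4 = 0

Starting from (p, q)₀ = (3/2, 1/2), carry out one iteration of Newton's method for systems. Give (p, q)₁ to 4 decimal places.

At (3/2, 1/2): F = (0.1250, -0.8750).
Jacobian J = [[2·p·q - 2·q + 2, p^2 - 2·p - 5], [-8·p·q + 6·p + q^2, -4·p^2 + 2·p·q + 1]].
At the point, J = [[2.5000, -5.7500], [3.2500, -6.5000]] (det J = 2.4375).
Solving J·Δ = −F gives Δ = (2.3974, 1.0641).
Then the next iterate is (p, q)₁ = (3.8974, 1.5641).

(3.8974, 1.5641)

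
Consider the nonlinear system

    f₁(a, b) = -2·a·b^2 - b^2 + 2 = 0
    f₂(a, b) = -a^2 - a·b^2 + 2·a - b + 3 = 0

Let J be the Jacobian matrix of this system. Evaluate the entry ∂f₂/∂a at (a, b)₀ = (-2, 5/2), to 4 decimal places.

-0.2500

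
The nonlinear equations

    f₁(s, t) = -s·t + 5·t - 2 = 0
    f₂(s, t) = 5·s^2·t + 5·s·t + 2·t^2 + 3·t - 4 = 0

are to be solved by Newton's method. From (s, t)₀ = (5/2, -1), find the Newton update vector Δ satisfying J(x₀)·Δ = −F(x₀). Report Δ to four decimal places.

At (5/2, -1): F = (-4.5000, -48.7500).
Jacobian J = [[-t, -s + 5], [10·s·t + 5·t, 5·s^2 + 5·s + 4·t + 3]].
At the point, J = [[1.0000, 2.5000], [-30.0000, 42.7500]] (det J = 117.7500).
Solving J·Δ = −F gives Δ = (0.5987, 1.5605).

(0.5987, 1.5605)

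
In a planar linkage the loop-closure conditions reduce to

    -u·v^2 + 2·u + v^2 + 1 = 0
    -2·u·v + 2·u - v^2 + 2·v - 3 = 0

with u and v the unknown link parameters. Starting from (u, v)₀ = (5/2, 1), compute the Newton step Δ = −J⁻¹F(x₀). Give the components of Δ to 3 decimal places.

(-5.700, -0.400)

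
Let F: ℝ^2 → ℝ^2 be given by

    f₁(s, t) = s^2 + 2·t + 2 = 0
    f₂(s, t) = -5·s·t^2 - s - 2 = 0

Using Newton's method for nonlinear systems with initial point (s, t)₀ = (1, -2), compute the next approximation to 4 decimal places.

At (1, -2): F = (-1.0000, -23.0000).
Jacobian J = [[2·s, 2], [-5·t^2 - 1, -10·s·t]].
At the point, J = [[2.0000, 2.0000], [-21.0000, 20.0000]] (det J = 82.0000).
Solving J·Δ = −F gives Δ = (-0.3171, 0.8171).
Then the next iterate is (s, t)₁ = (0.6829, -1.1829).

(0.6829, -1.1829)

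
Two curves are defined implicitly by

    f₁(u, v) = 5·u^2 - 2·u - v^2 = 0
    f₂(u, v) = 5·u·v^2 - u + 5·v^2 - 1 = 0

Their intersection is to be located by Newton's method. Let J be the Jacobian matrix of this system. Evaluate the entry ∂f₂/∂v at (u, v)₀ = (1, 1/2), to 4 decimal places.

10.0000

∂f₂/∂v = 10·u·v + 10·v.
At (1, 1/2) this is 10.0000.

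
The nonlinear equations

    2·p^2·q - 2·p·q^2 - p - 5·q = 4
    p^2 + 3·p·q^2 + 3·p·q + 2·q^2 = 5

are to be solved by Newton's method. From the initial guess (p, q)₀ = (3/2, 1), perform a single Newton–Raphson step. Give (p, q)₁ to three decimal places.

(2.436, 0.047)

At (3/2, 1): F = (-9.000, 8.250).
Jacobian J = [[4·p·q - 2·q^2 - 1, 2·p^2 - 4·p·q - 5], [2·p + 3·q^2 + 3·q, 6·p·q + 3·p + 4·q]].
At the point, J = [[3.000, -6.500], [9.000, 17.500]] (det J = 111.000).
Solving J·Δ = −F gives Δ = (0.936, -0.953).
Then the next iterate is (p, q)₁ = (2.436, 0.047).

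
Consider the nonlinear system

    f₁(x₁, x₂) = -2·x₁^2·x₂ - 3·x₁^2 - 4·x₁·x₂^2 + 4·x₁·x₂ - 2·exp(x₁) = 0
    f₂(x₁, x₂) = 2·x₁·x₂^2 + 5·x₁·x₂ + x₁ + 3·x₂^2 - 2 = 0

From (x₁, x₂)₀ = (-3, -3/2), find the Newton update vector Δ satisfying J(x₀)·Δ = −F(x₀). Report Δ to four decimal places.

(10.6297, -1.7516)

At (-3, -3/2): F = (44.900426, 10.7500).
Jacobian J = [[-4·x₁·x₂ - 6·x₁ - 4·x₂^2 + 4·x₂ - 2·exp(x₁), -2·x₁^2 - 8·x₁·x₂ + 4·x₁], [2·x₂^2 + 5·x₂ + 1, 4·x₁·x₂ + 5·x₁ + 6·x₂]].
At the point, J = [[-15.099574, -66.0000], [-2.0000, -6.0000]] (det J = -41.402555).
Solving J·Δ = −F gives Δ = (10.6297, -1.7516).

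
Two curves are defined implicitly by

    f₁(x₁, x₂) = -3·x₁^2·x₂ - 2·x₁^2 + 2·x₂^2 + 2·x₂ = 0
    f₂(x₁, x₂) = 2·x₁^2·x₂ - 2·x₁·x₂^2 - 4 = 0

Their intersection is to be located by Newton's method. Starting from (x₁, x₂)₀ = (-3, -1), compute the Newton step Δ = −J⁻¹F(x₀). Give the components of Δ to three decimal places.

(1.614, -0.024)

At (-3, -1): F = (9.000, -16.000).
Jacobian J = [[-6·x₁·x₂ - 4·x₁, -3·x₁^2 + 4·x₂ + 2], [4·x₁·x₂ - 2·x₂^2, 2·x₁^2 - 4·x₁·x₂]].
At the point, J = [[-6.000, -29.000], [10.000, 6.000]] (det J = 254.000).
Solving J·Δ = −F gives Δ = (1.614, -0.024).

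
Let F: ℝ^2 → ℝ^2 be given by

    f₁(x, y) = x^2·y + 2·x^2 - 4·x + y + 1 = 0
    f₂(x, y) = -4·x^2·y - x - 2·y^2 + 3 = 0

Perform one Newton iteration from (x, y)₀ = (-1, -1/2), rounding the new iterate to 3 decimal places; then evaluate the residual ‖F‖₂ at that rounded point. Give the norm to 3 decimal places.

3.171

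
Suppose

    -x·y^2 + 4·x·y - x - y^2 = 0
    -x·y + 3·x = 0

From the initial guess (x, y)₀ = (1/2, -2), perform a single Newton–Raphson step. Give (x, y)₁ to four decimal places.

At (1/2, -2): F = (-10.5000, 2.5000).
Jacobian J = [[-y^2 + 4·y - 1, -2·x·y + 4·x - 2·y], [-y + 3, -x]].
At the point, J = [[-13.0000, 8.0000], [5.0000, -0.5000]] (det J = -33.5000).
Solving J·Δ = −F gives Δ = (-0.4403, 0.5970).
Then the next iterate is (x, y)₁ = (0.0597, -1.4030).

(0.0597, -1.4030)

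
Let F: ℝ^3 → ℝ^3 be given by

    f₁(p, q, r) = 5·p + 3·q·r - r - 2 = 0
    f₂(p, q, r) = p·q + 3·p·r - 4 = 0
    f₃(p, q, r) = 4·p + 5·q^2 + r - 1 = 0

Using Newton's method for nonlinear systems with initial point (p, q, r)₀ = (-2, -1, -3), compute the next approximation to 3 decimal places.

(-1.250, -1.250, -1.500)

At (-2, -1, -3): F = (0.000, 16.000, -7.000).
Jacobian J = [[5, 3·r, 3·q - 1], [q + 3·r, p, 3·p], [4, 10·q, 1]].
At the point, J = [[5.000, -9.000, -4.000], [-10.000, -2.000, -6.000], [4.000, -10.000, 1.000]] (det J = -616.000).
Solving J·Δ = −F gives Δ = (0.750, -0.250, 1.500).
Then the next iterate is (p, q, r)₁ = (-1.250, -1.250, -1.500).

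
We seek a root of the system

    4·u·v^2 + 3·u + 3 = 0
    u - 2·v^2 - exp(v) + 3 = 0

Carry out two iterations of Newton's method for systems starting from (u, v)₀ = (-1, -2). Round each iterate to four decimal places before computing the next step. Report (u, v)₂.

At (-1, -2): F = (-16.0000, -6.135335).
Jacobian J = [[4·v^2 + 3, 8·u·v], [1, -4·v - exp(v)]].
At the point, J = [[19.0000, 16.0000], [1.0000, 7.864665]] (det J = 133.428630).
Solving J·Δ = −F gives Δ = (0.2074, 0.7537).
Then the next iterate is (u, v)₁ = (-0.7926, -1.2463).
Round to (-0.7926, -1.2463) and repeat: F = (-4.302267, -1.186694), J = [[9.213055, 7.902539], [1.0000, 4.697633]].
Δ = (0.3062, 0.1874), so (u, v)₂ = (-0.4864, -1.0589).

(-0.4864, -1.0589)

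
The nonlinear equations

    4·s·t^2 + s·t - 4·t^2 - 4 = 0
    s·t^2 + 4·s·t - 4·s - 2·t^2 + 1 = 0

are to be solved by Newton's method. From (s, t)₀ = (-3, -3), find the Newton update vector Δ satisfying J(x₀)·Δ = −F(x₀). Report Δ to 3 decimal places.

At (-3, -3): F = (-139.000, 4.000).
Jacobian J = [[4·t^2 + t, 8·s·t + s - 8·t], [t^2 + 4·t - 4, 2·s·t + 4·s - 4·t]].
At the point, J = [[33.000, 93.000], [-7.000, 18.000]] (det J = 1245.000).
Solving J·Δ = −F gives Δ = (2.308, 0.676).

(2.308, 0.676)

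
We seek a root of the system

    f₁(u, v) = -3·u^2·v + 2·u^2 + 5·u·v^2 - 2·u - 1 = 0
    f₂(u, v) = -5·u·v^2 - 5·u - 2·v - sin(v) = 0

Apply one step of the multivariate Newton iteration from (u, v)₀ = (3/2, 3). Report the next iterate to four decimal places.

(0.4929, 2.3309)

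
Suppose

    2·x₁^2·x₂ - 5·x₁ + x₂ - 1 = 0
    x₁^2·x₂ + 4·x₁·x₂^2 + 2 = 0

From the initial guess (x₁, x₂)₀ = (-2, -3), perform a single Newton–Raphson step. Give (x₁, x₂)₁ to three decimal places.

At (-2, -3): F = (-18.000, -82.000).
Jacobian J = [[4·x₁·x₂ - 5, 2·x₁^2 + 1], [2·x₁·x₂ + 4·x₂^2, x₁^2 + 8·x₁·x₂]].
At the point, J = [[19.000, 9.000], [48.000, 52.000]] (det J = 556.000).
Solving J·Δ = −F gives Δ = (0.356, 1.248).
Then the next iterate is (x₁, x₂)₁ = (-1.644, -1.752).

(-1.644, -1.752)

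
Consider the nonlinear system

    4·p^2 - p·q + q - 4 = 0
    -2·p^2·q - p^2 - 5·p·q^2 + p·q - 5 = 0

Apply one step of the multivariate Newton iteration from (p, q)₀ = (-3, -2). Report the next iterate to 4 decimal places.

At (-3, -2): F = (24.0000, 88.0000).
Jacobian J = [[8·p - q, -p + 1], [-4·p·q - 2·p - 5·q^2 + q, -2·p^2 - 10·p·q + p]].
At the point, J = [[-22.0000, 4.0000], [-40.0000, -81.0000]] (det J = 1942.0000).
Solving J·Δ = −F gives Δ = (1.1823, 0.5026).
Then the next iterate is (p, q)₁ = (-1.8177, -1.4974).

(-1.8177, -1.4974)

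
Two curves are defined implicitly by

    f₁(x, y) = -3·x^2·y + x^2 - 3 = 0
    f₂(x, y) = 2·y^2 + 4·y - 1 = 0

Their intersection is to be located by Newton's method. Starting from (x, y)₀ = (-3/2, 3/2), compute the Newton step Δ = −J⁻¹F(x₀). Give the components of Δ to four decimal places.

At (-3/2, 3/2): F = (-10.8750, 9.5000).
Jacobian J = [[-6·x·y + 2·x, -3·x^2], [0, 4·y + 4]].
At the point, J = [[10.5000, -6.7500], [0.0000, 10.0000]] (det J = 105.0000).
Solving J·Δ = −F gives Δ = (0.4250, -0.9500).

(0.4250, -0.9500)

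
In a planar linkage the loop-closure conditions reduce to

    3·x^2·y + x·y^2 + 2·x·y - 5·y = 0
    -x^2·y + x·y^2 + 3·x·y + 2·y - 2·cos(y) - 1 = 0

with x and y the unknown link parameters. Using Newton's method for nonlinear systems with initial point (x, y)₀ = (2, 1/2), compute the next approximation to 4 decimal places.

At (2, 1/2): F = (6.0000, -0.255165).
Jacobian J = [[6·x·y + y^2 + 2·y, 3·x^2 + 2·x·y + 2·x - 5], [-2·x·y + y^2 + 3·y, -x^2 + 2·x·y + 3·x + 2·sin(y) + 2]].
At the point, J = [[7.2500, 13.0000], [-0.2500, 6.958851]] (det J = 53.701670).
Solving J·Δ = −F gives Δ = (-0.8393, 0.0065).
Then the next iterate is (x, y)₁ = (1.1607, 0.5065).

(1.1607, 0.5065)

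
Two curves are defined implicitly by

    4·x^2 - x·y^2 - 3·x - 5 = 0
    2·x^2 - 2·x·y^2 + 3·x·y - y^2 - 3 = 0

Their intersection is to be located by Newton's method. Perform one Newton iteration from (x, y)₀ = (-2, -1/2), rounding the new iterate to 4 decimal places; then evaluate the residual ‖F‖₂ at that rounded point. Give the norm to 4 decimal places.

3.6164

At (-2, -1/2): F = (17.5000, 8.7500).
Jacobian J = [[8·x - y^2 - 3, -2·x·y], [4·x - 2·y^2 + 3·y, -4·x·y + 3·x - 2·y]].
At the point, J = [[-19.2500, -2.0000], [-10.0000, -9.0000]] (det J = 153.2500).
Solving J·Δ = −F gives Δ = (0.9135, -0.0428).
Then the next iterate is (x, y)₁ = (-1.0865, -0.5428).
Re-evaluating at (-1.0865, -0.5428): F = (3.301546, 1.475824), so ‖F‖₂ = 3.6164.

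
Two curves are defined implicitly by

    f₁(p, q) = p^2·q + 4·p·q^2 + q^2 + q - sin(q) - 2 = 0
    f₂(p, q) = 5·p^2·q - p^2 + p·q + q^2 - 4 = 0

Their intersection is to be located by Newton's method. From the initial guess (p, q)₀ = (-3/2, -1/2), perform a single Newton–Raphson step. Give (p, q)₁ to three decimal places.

At (-3/2, -1/2): F = (-4.39557, -10.875).
Jacobian J = [[2·p·q + 4·q^2, p^2 + 8·p·q + 2·q - cos(q) + 1], [10·p·q - 2·p + q, 5·p^2 + p + 2·q]].
At the point, J = [[2.500, 7.37242], [10.000, 8.750]] (det J = -51.84917).
Solving J·Δ = −F gives Δ = (0.805, 0.323).
Then the next iterate is (p, q)₁ = (-0.695, -0.177).

(-0.695, -0.177)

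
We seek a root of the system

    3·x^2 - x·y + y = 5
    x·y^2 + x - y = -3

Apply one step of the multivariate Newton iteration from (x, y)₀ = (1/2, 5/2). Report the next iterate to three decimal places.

(-1.783, 10.783)

At (1/2, 5/2): F = (-3.000, 4.125).
Jacobian J = [[6·x - y, -x + 1], [y^2 + 1, 2·x·y - 1]].
At the point, J = [[0.500, 0.500], [7.250, 1.500]] (det J = -2.875).
Solving J·Δ = −F gives Δ = (-2.283, 8.283).
Then the next iterate is (x, y)₁ = (-1.783, 10.783).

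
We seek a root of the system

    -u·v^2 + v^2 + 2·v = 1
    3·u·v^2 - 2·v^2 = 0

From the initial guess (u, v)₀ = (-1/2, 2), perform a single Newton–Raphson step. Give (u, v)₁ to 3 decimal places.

At (-1/2, 2): F = (9.000, -14.000).
Jacobian J = [[-v^2, -2·u·v + 2·v + 2], [3·v^2, 6·u·v - 4·v]].
At the point, J = [[-4.000, 8.000], [12.000, -14.000]] (det J = -40.000).
Solving J·Δ = −F gives Δ = (-0.350, -1.300).
Then the next iterate is (u, v)₁ = (-0.850, 0.700).

(-0.850, 0.700)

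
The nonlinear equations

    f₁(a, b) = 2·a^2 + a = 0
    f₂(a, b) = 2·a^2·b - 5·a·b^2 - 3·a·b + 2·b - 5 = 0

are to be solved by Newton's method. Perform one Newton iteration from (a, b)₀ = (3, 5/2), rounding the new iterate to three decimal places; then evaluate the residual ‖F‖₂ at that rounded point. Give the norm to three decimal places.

20.866

At (3, 5/2): F = (21.000, -71.250).
Jacobian J = [[4·a + 1, 0], [4·a·b - 5·b^2 - 3·b, 2·a^2 - 10·a·b - 3·a + 2]].
At the point, J = [[13.000, 0.000], [-8.750, -64.000]] (det J = -832.000).
Solving J·Δ = −F gives Δ = (-1.615, -0.892).
Then the next iterate is (a, b)₁ = (1.385, 1.608).
Re-evaluating at (1.385, 1.608): F = (5.22145, -20.20195), so ‖F‖₂ = 20.866.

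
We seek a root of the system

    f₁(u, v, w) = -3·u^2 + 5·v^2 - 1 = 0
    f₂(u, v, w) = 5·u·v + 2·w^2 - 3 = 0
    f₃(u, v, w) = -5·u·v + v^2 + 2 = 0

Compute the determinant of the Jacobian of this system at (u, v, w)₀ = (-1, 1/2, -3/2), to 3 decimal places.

291.000

J = [[-6·u, 10·v, 0], [5·v, 5·u, 4·w], [-5·v, -5·u + 2·v, 0]].
At the point, J = [[6.000, 5.000, 0.000], [2.500, -5.000, -6.000], [-2.500, 6.000, 0.000]].
det J = 291.000.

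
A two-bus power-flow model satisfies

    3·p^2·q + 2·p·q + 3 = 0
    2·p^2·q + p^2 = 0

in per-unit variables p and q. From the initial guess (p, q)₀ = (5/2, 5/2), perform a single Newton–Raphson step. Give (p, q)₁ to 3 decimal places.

(1.888, 0.969)

At (5/2, 5/2): F = (62.375, 37.500).
Jacobian J = [[6·p·q + 2·q, 3·p^2 + 2·p], [4·p·q + 2·p, 2·p^2]].
At the point, J = [[42.500, 23.750], [30.000, 12.500]] (det J = -181.250).
Solving J·Δ = −F gives Δ = (-0.612, -1.531).
Then the next iterate is (p, q)₁ = (1.888, 0.969).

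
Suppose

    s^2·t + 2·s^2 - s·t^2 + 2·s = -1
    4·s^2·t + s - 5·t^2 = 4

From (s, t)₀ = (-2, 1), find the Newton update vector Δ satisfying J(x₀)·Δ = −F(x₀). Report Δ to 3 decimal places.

(-0.481, -2.037)

At (-2, 1): F = (11.000, 5.000).
Jacobian J = [[2·s·t + 4·s - t^2 + 2, s^2 - 2·s·t], [8·s·t + 1, 4·s^2 - 10·t]].
At the point, J = [[-11.000, 8.000], [-15.000, 6.000]] (det J = 54.000).
Solving J·Δ = −F gives Δ = (-0.481, -2.037).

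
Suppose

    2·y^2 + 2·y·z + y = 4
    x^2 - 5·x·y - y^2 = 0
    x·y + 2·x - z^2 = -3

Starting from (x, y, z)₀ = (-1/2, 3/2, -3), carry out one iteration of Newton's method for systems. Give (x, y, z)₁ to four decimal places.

(-0.4457, 4.0761, -1.5254)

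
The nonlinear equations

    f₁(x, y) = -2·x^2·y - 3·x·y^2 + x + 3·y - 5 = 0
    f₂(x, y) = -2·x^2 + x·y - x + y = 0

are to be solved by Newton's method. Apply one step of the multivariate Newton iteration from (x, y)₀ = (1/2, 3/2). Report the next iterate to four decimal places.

At (1/2, 3/2): F = (-4.1250, 1.2500).
Jacobian J = [[-4·x·y - 3·y^2 + 1, -2·x^2 - 6·x·y + 3], [-4·x + y - 1, x + 1]].
At the point, J = [[-8.7500, -2.0000], [-1.5000, 1.5000]] (det J = -16.1250).
Solving J·Δ = −F gives Δ = (-0.2287, -1.0620).
Then the next iterate is (x, y)₁ = (0.2713, 0.4380).

(0.2713, 0.4380)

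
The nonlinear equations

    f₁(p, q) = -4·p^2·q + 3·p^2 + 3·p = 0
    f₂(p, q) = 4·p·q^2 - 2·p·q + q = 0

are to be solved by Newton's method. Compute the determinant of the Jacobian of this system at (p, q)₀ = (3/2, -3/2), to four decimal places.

-492.0000

J = [[-8·p·q + 6·p + 3, -4·p^2], [4·q^2 - 2·q, 8·p·q - 2·p + 1]].
At the point, J = [[30.0000, -9.0000], [12.0000, -20.0000]].
det J = -492.0000.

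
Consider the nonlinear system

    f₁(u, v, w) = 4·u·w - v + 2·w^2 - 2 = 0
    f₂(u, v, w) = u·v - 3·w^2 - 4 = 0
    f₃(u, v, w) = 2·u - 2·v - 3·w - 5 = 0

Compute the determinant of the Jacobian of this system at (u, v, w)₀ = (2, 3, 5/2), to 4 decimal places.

-519.0000

J = [[4·w, -1, 4·u + 4·w], [v, u, -6·w], [2, -2, -3]].
At the point, J = [[10.0000, -1.0000, 18.0000], [3.0000, 2.0000, -15.0000], [2.0000, -2.0000, -3.0000]].
det J = -519.0000.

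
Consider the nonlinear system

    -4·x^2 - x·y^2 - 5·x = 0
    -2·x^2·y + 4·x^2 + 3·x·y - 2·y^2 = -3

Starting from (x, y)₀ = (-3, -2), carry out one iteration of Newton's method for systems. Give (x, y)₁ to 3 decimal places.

(-1.723, -1.154)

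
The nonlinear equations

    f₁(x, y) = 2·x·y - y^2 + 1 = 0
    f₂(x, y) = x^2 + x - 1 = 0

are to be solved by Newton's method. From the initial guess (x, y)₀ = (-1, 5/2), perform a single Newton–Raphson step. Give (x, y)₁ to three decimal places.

(-2.000, 0.321)

At (-1, 5/2): F = (-10.250, -1.000).
Jacobian J = [[2·y, 2·x - 2·y], [2·x + 1, 0]].
At the point, J = [[5.000, -7.000], [-1.000, 0.000]] (det J = -7.000).
Solving J·Δ = −F gives Δ = (-1.000, -2.179).
Then the next iterate is (x, y)₁ = (-2.000, 0.321).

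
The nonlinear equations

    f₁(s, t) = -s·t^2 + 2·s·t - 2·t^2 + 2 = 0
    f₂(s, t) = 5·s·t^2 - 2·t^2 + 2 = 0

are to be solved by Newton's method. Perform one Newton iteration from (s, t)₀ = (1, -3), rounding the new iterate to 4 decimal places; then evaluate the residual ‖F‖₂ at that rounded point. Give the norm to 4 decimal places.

10.9539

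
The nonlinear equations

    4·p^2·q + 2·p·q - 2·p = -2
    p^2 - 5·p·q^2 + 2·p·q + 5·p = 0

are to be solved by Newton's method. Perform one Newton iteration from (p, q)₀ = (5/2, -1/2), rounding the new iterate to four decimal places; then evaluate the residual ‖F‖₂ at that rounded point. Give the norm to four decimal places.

4.3686

At (5/2, -1/2): F = (-18.0000, 13.1250).
Jacobian J = [[8·p·q + 2·q - 2, 4·p^2 + 2·p], [2·p - 5·q^2 + 2·q + 5, -10·p·q + 2·p]].
At the point, J = [[-13.0000, 30.0000], [7.7500, 17.5000]] (det J = -460.0000).
Solving J·Δ = −F gives Δ = (-1.5408, -0.0677).
Then the next iterate is (p, q)₁ = (0.9592, -0.5677).
Re-evaluating at (0.9592, -0.5677): F = (-3.096758, 3.081318), so ‖F‖₂ = 4.3686.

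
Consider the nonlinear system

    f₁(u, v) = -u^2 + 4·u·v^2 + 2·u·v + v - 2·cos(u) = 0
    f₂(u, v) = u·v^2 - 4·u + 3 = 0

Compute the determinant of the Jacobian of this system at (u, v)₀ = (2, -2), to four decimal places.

-78.5488

J = [[-2·u + 4·v^2 + 2·v + 2·sin(u), 8·u·v + 2·u + 1], [v^2 - 4, 2·u·v]].
At the point, J = [[9.818595, -27.0000], [0.0000, -8.0000]].
det J = -78.5488.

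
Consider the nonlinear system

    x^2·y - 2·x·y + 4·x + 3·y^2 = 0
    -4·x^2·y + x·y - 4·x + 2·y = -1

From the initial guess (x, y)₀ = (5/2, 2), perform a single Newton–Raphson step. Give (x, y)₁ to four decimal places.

(2.0441, 0.4950)

At (5/2, 2): F = (24.5000, -50.0000).
Jacobian J = [[2·x·y - 2·y + 4, x^2 - 2·x + 6·y], [-8·x·y + y - 4, -4·x^2 + x + 2]].
At the point, J = [[10.0000, 13.2500], [-42.0000, -20.5000]] (det J = 351.5000).
Solving J·Δ = −F gives Δ = (-0.4559, -1.5050).
Then the next iterate is (x, y)₁ = (2.0441, 0.4950).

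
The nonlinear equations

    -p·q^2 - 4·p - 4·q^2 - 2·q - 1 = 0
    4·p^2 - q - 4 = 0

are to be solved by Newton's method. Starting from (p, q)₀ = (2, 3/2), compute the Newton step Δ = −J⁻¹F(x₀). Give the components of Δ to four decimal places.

(-0.7218, -1.0494)

At (2, 3/2): F = (-25.5000, 10.5000).
Jacobian J = [[-q^2 - 4, -2·p·q - 8·q - 2], [8·p, -1]].
At the point, J = [[-6.2500, -20.0000], [16.0000, -1.0000]] (det J = 326.2500).
Solving J·Δ = −F gives Δ = (-0.7218, -1.0494).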